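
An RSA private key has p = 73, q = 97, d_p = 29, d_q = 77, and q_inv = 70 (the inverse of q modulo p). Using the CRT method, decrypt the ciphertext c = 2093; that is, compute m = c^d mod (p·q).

m₁ = c^(d_p) mod p: c ≡ 49 (mod 73), and 49^29 mod 73 = 70.
m₂ = c^(d_q) mod q: c ≡ 56 (mod 97), and 56^77 mod 97 = 14.
h = q_inv·(m₁ − m₂) mod p = 70·(70 − 14) mod 73 = 51.
m = m₂ + h·q = 14 + 51·97 = 4961.

4961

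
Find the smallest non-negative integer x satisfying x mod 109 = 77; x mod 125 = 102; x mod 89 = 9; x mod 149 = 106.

62576977

The moduli are pairwise coprime; N = 109·125·89·149 = 180681125.
N/109 = 1657625; 1657625 ≡ 62 (mod 109); 62·51 ≡ 1, so inverse 51.
N/125 = 1445449; 1445449 ≡ 74 (mod 125); 74·49 ≡ 1, so inverse 49.
N/89 = 2030125; 2030125 ≡ 35 (mod 89); 35·28 ≡ 1, so inverse 28.
N/149 = 1212625; 1212625 ≡ 63 (mod 149); 63·123 ≡ 1, so inverse 123.
x ≡ 77·1657625·51 + 102·1445449·49 + 9·2030125·28 + 106·1212625·123 = 30055643727.
30055643727 mod 180681125 = 62576977.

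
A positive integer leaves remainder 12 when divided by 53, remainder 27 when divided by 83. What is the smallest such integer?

From x ≡ 12 (mod 53) write x = 12 + 53t. Substituting into x ≡ 27 (mod 83) gives 53t ≡ 15 (mod 83), and since 53⁻¹ ≡ 47 (mod 83), t ≡ 41. Hence x ≡ 12 + 53·41 = 2185 (mod 4399).

2185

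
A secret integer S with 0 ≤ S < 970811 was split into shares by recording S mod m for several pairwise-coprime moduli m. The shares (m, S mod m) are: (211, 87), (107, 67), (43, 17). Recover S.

806740

The moduli are pairwise coprime; N = 211·107·43 = 970811.
N/211 = 4601; 4601 ≡ 170 (mod 211); 170·36 ≡ 1, so inverse 36.
N/107 = 9073; 9073 ≡ 85 (mod 107); 85·34 ≡ 1, so inverse 34.
N/43 = 22577; 22577 ≡ 2 (mod 43); 2·22 ≡ 1, so inverse 22.
S ≡ 87·4601·36 + 67·9073·34 + 17·22577·22 = 43522424.
43522424 mod 970811 = 806740.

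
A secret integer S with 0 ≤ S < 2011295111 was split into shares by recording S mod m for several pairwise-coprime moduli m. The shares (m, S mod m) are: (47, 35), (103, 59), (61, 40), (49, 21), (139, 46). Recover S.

The moduli are pairwise coprime; N = 47·103·61·49·139 = 2011295111.
N/47 = 42793513; 42793513 ≡ 13 (mod 47); 13·29 ≡ 1, so inverse 29.
N/103 = 19527137; 19527137 ≡ 88 (mod 103); 88·48 ≡ 1, so inverse 48.
N/61 = 32972051; 32972051 ≡ 26 (mod 61); 26·54 ≡ 1, so inverse 54.
N/49 = 41046839; 41046839 ≡ 29 (mod 49); 29·22 ≡ 1, so inverse 22.
N/139 = 14469749; 14469749 ≡ 127 (mod 139); 127·81 ≡ 1, so inverse 81.
S ≡ 35·42793513·29 + 59·19527137·48 + 40·32972051·54 + 21·41046839·22 + 46·14469749·81 = 242833822231.
242833822231 mod 2011295111 = 1478408911.

1478408911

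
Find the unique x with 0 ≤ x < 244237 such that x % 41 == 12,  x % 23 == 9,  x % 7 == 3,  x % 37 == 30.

The moduli are pairwise coprime; N = 41·23·7·37 = 244237.
N/41 = 5957; 5957 ≡ 12 (mod 41); 12·24 ≡ 1, so inverse 24.
N/23 = 10619; 10619 ≡ 16 (mod 23); 16·13 ≡ 1, so inverse 13.
N/7 = 34891; 34891 ≡ 3 (mod 7); 3·5 ≡ 1, so inverse 5.
N/37 = 6601; 6601 ≡ 15 (mod 37); 15·5 ≡ 1, so inverse 5.
x ≡ 12·5957·24 + 9·10619·13 + 3·34891·5 + 30·6601·5 = 4471554.
4471554 mod 244237 = 75288.

75288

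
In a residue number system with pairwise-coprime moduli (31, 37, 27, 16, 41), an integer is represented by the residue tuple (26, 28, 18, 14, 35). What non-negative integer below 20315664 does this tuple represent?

8552430

The moduli are pairwise coprime; N = 31·37·27·16·41 = 20315664.
N/31 = 655344; 655344 ≡ 4 (mod 31); 4·8 ≡ 1, so inverse 8.
N/37 = 549072; 549072 ≡ 29 (mod 37); 29·23 ≡ 1, so inverse 23.
N/27 = 752432; 752432 ≡ 23 (mod 27); 23·20 ≡ 1, so inverse 20.
N/16 = 1269729; 1269729 ≡ 1 (mod 16), inverse 1.
N/41 = 495504; 495504 ≡ 19 (mod 41); 19·13 ≡ 1, so inverse 13.
x ≡ 26·655344·8 + 28·549072·23 + 18·752432·20 + 14·1269729·1 + 35·495504·13 = 1004019966.
1004019966 mod 20315664 = 8552430.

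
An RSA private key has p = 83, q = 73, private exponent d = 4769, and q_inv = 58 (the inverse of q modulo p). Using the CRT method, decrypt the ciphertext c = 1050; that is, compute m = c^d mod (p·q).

d_p = d mod (p−1) = 4769 mod 82 = 13; d_q = d mod (q−1) = 17.
m₁ = c^(d_p) mod p: c ≡ 54 (mod 83), and 54^13 mod 83 = 71.
m₂ = c^(d_q) mod q: c ≡ 28 (mod 73), and 28^17 mod 73 = 14.
h = q_inv·(m₁ − m₂) mod p = 58·(71 − 14) mod 83 = 69.
m = m₂ + h·q = 14 + 69·73 = 5051.

5051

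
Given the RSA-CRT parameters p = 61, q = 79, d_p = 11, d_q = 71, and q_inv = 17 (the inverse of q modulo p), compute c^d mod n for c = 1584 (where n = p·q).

209

m₁ = c^(d_p) mod p: c ≡ 59 (mod 61), and 59^11 mod 61 = 26.
m₂ = c^(d_q) mod q: c ≡ 4 (mod 79), and 4^71 mod 79 = 51.
h = q_inv·(m₁ − m₂) mod p = 17·(26 − 51) mod 61 = 2.
m = m₂ + h·q = 51 + 2·79 = 209.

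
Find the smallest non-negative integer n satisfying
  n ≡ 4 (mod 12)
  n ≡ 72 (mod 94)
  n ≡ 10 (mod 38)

9472

gcd(12, 94) = 2 and 2 | (72 − 4), so the pair is consistent; merging gives n ≡ 448 (mod 564), where 564 = lcm(12, 94).
gcd(564, 38) = 2 and 2 | (10 − 448), so the pair is consistent; merging gives n ≡ 9472 (mod 10716), where 10716 = lcm(564, 38).
The solution is unique modulo lcm(12, 94, 38) = 10716.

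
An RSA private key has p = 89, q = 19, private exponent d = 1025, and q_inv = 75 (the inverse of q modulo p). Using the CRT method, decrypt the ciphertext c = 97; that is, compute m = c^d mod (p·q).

865

d_p = d mod (p−1) = 1025 mod 88 = 57; d_q = d mod (q−1) = 17.
m₁ = c^(d_p) mod p: c ≡ 8 (mod 89), and 8^57 mod 89 = 64.
m₂ = c^(d_q) mod q: c ≡ 2 (mod 19), and 2^17 mod 19 = 10.
h = q_inv·(m₁ − m₂) mod p = 75·(64 − 10) mod 89 = 45.
m = m₂ + h·q = 10 + 45·19 = 865.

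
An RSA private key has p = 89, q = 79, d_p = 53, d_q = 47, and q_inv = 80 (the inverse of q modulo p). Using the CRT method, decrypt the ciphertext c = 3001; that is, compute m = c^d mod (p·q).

m₁ = c^(d_p) mod p: c ≡ 64 (mod 89), and 64^53 mod 89 = 45.
m₂ = c^(d_q) mod q: c ≡ 78 (mod 79), and 78^47 mod 79 = 78.
h = q_inv·(m₁ − m₂) mod p = 80·(45 − 78) mod 89 = 30.
m = m₂ + h·q = 78 + 30·79 = 2448.

2448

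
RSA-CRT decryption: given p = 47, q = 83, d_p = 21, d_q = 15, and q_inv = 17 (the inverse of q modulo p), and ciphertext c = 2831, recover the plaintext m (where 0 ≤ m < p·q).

m₁ = c^(d_p) mod p: c ≡ 11 (mod 47), and 11^21 mod 47 = 40.
m₂ = c^(d_q) mod q: c ≡ 9 (mod 83), and 9^15 mod 83 = 10.
h = q_inv·(m₁ − m₂) mod p = 17·(40 − 10) mod 47 = 40.
m = m₂ + h·q = 10 + 40·83 = 3330.

3330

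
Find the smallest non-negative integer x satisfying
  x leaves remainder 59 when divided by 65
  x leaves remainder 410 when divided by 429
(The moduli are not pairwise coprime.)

839

Combine the congruences pairwise.
gcd(65, 429) = 13 and 13 | (410 − 59), so the pair is consistent; merging gives x ≡ 839 (mod 2145), where 2145 = lcm(65, 429).
The solution is unique modulo lcm(65, 429) = 2145.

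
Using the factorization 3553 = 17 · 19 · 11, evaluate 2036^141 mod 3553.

Mod 17: 2036 ≡ 13; by Fermat, exponent reduces to 141 mod 16 = 13; 13^13 ≡ 13 (mod 17).
Mod 19: 2036 ≡ 3; by Fermat, exponent reduces to 141 mod 18 = 15; 3^15 ≡ 12 (mod 19).
Mod 11: 2036 ≡ 1; by Fermat, exponent reduces to 141 mod 10 = 1; 1^1 ≡ 1 (mod 11).
Combine by CRT: x ≡ 13 (mod 17), x ≡ 12 (mod 19), x ≡ 1 (mod 11) ⇒ x ≡ 1475 (mod 3553).

1475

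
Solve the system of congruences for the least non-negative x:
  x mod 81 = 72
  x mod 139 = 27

From x ≡ 72 (mod 81) write x = 72 + 81t. Substituting into x ≡ 27 (mod 139) gives 81t ≡ 94 (mod 139), and since 81⁻¹ ≡ 127 (mod 139), t ≡ 123. Hence x ≡ 72 + 81·123 = 10035 (mod 11259).

10035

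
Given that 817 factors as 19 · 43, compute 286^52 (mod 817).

799

Mod 19: 286 ≡ 1; by Fermat, exponent reduces to 52 mod 18 = 16; 1^16 ≡ 1 (mod 19).
Mod 43: 286 ≡ 28; by Fermat, exponent reduces to 52 mod 42 = 10; 28^10 ≡ 25 (mod 43).
Combine by CRT: x ≡ 1 (mod 19), x ≡ 25 (mod 43) ⇒ x ≡ 799 (mod 817).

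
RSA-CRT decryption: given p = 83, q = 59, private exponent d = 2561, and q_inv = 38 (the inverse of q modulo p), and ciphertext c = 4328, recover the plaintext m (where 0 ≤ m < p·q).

d_p = d mod (p−1) = 2561 mod 82 = 19; d_q = d mod (q−1) = 9.
m₁ = c^(d_p) mod p: c ≡ 12 (mod 83), and 12^19 mod 83 = 29.
m₂ = c^(d_q) mod q: c ≡ 21 (mod 59), and 21^9 mod 59 = 51.
h = q_inv·(m₁ − m₂) mod p = 38·(29 − 51) mod 83 = 77.
m = m₂ + h·q = 51 + 77·59 = 4594.

4594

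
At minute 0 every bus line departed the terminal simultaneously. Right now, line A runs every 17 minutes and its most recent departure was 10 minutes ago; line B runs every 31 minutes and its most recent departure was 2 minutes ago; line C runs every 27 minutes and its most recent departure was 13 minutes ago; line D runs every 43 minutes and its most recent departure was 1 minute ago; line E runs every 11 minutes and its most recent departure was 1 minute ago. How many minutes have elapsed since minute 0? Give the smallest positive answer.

867010

The moduli are pairwise coprime; N = 17·31·27·43·11 = 6730317.
N/17 = 395901; 395901 ≡ 5 (mod 17); 5·7 ≡ 1, so inverse 7.
N/31 = 217107; 217107 ≡ 14 (mod 31); 14·20 ≡ 1, so inverse 20.
N/27 = 249271; 249271 ≡ 7 (mod 27); 7·4 ≡ 1, so inverse 4.
N/43 = 156519; 156519 ≡ 42 (mod 43); 42·42 ≡ 1, so inverse 42.
N/11 = 611847; 611847 ≡ 5 (mod 11); 5·9 ≡ 1, so inverse 9.
t ≡ 10·395901·7 + 2·217107·20 + 13·249271·4 + 1·156519·42 + 1·611847·9 = 61439863.
61439863 mod 6730317 = 867010.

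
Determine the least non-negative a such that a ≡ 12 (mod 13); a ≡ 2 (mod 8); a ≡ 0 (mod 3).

The moduli are pairwise coprime; N = 13·8·3 = 312.
N/13 = 24; 24 ≡ 11 (mod 13); 11·6 ≡ 1, so inverse 6.
N/8 = 39; 39 ≡ 7 (mod 8); 7·7 ≡ 1, so inverse 7.
N/3 = 104; 104 ≡ 2 (mod 3); 2·2 ≡ 1, so inverse 2.
a ≡ 12·24·6 + 2·39·7 + 0·104·2 = 2274.
2274 mod 312 = 90.

90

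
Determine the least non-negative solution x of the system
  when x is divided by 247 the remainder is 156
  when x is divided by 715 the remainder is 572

gcd(247, 715) = 13 and 13 | (572 − 156), so the pair is consistent; merging gives x ≡ 12012 (mod 13585), where 13585 = lcm(247, 715).
The solution is unique modulo lcm(247, 715) = 13585.

12012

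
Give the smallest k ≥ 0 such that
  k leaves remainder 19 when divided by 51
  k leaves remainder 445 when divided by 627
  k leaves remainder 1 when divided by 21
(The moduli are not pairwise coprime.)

27406

gcd(51, 627) = 3 and 3 | (445 − 19), so the pair is consistent; merging gives k ≡ 6088 (mod 10659), where 10659 = lcm(51, 627).
gcd(10659, 21) = 3 and 3 | (1 − 6088), so the pair is consistent; merging gives k ≡ 27406 (mod 74613), where 74613 = lcm(10659, 21).
The solution is unique modulo lcm(51, 627, 21) = 74613.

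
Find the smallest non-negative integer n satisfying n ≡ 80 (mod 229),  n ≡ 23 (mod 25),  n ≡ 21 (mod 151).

15423

The moduli are pairwise coprime; M = 229·25·151 = 864475.
M/229 = 3775; 3775 ≡ 111 (mod 229); 111·196 ≡ 1, so inverse 196.
M/25 = 34579; 34579 ≡ 4 (mod 25); 4·19 ≡ 1, so inverse 19.
M/151 = 5725; 5725 ≡ 138 (mod 151); 138·58 ≡ 1, so inverse 58.
n ≡ 80·3775·196 + 23·34579·19 + 21·5725·58 = 81276073.
81276073 mod 864475 = 15423.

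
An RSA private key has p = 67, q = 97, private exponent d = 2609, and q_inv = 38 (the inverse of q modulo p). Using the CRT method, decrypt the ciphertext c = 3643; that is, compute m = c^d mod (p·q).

d_p = d mod (p−1) = 2609 mod 66 = 35; d_q = d mod (q−1) = 17.
m₁ = c^(d_p) mod p: c ≡ 25 (mod 67), and 25^35 mod 67 = 22.
m₂ = c^(d_q) mod q: c ≡ 54 (mod 97), and 54^17 mod 97 = 93.
h = q_inv·(m₁ − m₂) mod p = 38·(22 − 93) mod 67 = 49.
m = m₂ + h·q = 93 + 49·97 = 4846.

4846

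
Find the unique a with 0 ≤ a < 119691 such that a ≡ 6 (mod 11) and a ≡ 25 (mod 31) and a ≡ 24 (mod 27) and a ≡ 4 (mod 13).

82671

The moduli are pairwise coprime; N = 11·31·27·13 = 119691.
N/11 = 10881; 10881 ≡ 2 (mod 11); 2·6 ≡ 1, so inverse 6.
N/31 = 3861; 3861 ≡ 17 (mod 31); 17·11 ≡ 1, so inverse 11.
N/27 = 4433; 4433 ≡ 5 (mod 27); 5·11 ≡ 1, so inverse 11.
N/13 = 9207; 9207 ≡ 3 (mod 13); 3·9 ≡ 1, so inverse 9.
a ≡ 6·10881·6 + 25·3861·11 + 24·4433·11 + 4·9207·9 = 2955255.
2955255 mod 119691 = 82671.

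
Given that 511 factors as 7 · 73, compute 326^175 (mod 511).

102

Mod 7: 326 ≡ 4; by Fermat, exponent reduces to 175 mod 6 = 1; 4^1 ≡ 4 (mod 7).
Mod 73: 326 ≡ 34; by Fermat, exponent reduces to 175 mod 72 = 31; 34^31 ≡ 29 (mod 73).
Combine by CRT: x ≡ 4 (mod 7), x ≡ 29 (mod 73) ⇒ x ≡ 102 (mod 511).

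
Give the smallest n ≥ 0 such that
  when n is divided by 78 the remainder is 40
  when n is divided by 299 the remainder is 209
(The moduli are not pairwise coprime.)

508

gcd(78, 299) = 13 and 13 | (209 − 40), so the pair is consistent; merging gives n ≡ 508 (mod 1794), where 1794 = lcm(78, 299).
The solution is unique modulo lcm(78, 299) = 1794.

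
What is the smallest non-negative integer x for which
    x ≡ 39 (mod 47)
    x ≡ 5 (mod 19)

556

From x ≡ 39 (mod 47) write x = 39 + 47t. Substituting into x ≡ 5 (mod 19) gives 47t ≡ 4 (mod 19), and since 9⁻¹ ≡ 17 (mod 19), t ≡ 11. Hence x ≡ 39 + 47·11 = 556 (mod 893).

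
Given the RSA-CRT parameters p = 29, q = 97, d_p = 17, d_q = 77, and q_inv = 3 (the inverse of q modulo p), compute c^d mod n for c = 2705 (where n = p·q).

m₁ = c^(d_p) mod p: c ≡ 8 (mod 29), and 8^17 mod 29 = 10.
m₂ = c^(d_q) mod q: c ≡ 86 (mod 97), and 86^77 mod 97 = 31.
h = q_inv·(m₁ − m₂) mod p = 3·(10 − 31) mod 29 = 24.
m = m₂ + h·q = 31 + 24·97 = 2359.

2359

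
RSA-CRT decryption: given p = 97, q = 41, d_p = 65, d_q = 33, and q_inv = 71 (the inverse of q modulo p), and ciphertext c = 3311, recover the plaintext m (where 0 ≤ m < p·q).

m₁ = c^(d_p) mod p: c ≡ 13 (mod 97), and 13^65 mod 97 = 17.
m₂ = c^(d_q) mod q: c ≡ 31 (mod 41), and 31^33 mod 41 = 25.
h = q_inv·(m₁ − m₂) mod p = 71·(17 − 25) mod 97 = 14.
m = m₂ + h·q = 25 + 14·41 = 599.

599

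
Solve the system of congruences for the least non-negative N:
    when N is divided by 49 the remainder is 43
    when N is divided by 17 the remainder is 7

92

Combine the congruences pairwise.
From N ≡ 43 (mod 49) write N = 43 + 49t. Substituting into N ≡ 7 (mod 17) gives 49t ≡ 15 (mod 17), and since 15⁻¹ ≡ 8 (mod 17), t ≡ 1. Hence N ≡ 43 + 49·1 = 92 (mod 833).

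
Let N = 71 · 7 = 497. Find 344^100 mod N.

Mod 71: 344 ≡ 60; by Fermat, exponent reduces to 100 mod 70 = 30; 60^30 ≡ 37 (mod 71).
Mod 7: 344 ≡ 1; by Fermat, exponent reduces to 100 mod 6 = 4; 1^4 ≡ 1 (mod 7).
Combine by CRT: x ≡ 37 (mod 71), x ≡ 1 (mod 7) ⇒ x ≡ 463 (mod 497).

463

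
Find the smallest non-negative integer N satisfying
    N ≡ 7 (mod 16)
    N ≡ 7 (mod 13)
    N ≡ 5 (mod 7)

215

The moduli are pairwise coprime; M = 16·13·7 = 1456.
M/16 = 91; 91 ≡ 11 (mod 16); 11·3 ≡ 1, so inverse 3.
M/13 = 112; 112 ≡ 8 (mod 13); 8·5 ≡ 1, so inverse 5.
M/7 = 208; 208 ≡ 5 (mod 7); 5·3 ≡ 1, so inverse 3.
N ≡ 7·91·3 + 7·112·5 + 5·208·3 = 8951.
8951 mod 1456 = 215.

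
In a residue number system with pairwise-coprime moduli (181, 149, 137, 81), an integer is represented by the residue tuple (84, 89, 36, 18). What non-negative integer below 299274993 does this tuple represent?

210397923

The moduli are pairwise coprime; N = 181·149·137·81 = 299274993.
N/181 = 1653453; 1653453 ≡ 18 (mod 181); 18·171 ≡ 1, so inverse 171.
N/149 = 2008557; 2008557 ≡ 37 (mod 149); 37·145 ≡ 1, so inverse 145.
N/137 = 2184489; 2184489 ≡ 24 (mod 137); 24·40 ≡ 1, so inverse 40.
N/81 = 3694753; 3694753 ≡ 19 (mod 81); 19·64 ≡ 1, so inverse 64.
x ≡ 84·1653453·171 + 89·2008557·145 + 36·2184489·40 + 18·3694753·64 = 57072646593.
57072646593 mod 299274993 = 210397923.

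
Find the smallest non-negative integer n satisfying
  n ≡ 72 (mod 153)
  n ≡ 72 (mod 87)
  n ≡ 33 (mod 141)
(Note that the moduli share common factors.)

Combine the congruences pairwise.
gcd(153, 87) = 3 and 3 | (72 − 72), so the pair is consistent; merging gives n ≡ 72 (mod 4437), where 4437 = lcm(153, 87).
gcd(4437, 141) = 3 and 3 | (33 − 72), so the pair is consistent; merging gives n ≡ 177552 (mod 208539), where 208539 = lcm(4437, 141).
The solution is unique modulo lcm(153, 87, 141) = 208539.

177552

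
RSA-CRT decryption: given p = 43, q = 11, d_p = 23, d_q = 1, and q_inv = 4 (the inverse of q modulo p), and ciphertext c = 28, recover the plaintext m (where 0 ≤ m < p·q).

m₁ = c^(d_p) mod p: c ≡ 28 (mod 43), and 28^23 mod 43 = 33.
m₂ = c^(d_q) mod q: c ≡ 6 (mod 11), and 6^1 mod 11 = 6.
h = q_inv·(m₁ − m₂) mod p = 4·(33 − 6) mod 43 = 22.
m = m₂ + h·q = 6 + 22·11 = 248.

248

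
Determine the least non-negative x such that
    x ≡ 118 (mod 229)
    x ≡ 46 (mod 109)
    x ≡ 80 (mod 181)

The moduli are pairwise coprime; N = 229·109·181 = 4517941.
N/229 = 19729; 19729 ≡ 35 (mod 229); 35·72 ≡ 1, so inverse 72.
N/109 = 41449; 41449 ≡ 29 (mod 109); 29·94 ≡ 1, so inverse 94.
N/181 = 24961; 24961 ≡ 164 (mod 181); 164·149 ≡ 1, so inverse 149.
x ≡ 118·19729·72 + 46·41449·94 + 80·24961·149 = 644378180.
644378180 mod 4517941 = 2830558.

2830558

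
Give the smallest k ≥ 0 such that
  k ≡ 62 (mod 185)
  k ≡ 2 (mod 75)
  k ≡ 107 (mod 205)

gcd(185, 75) = 5 and 5 | (2 − 62), so the pair is consistent; merging gives k ≡ 1727 (mod 2775), where 2775 = lcm(185, 75).
gcd(2775, 205) = 5 and 5 | (107 − 1727), so the pair is consistent; merging gives k ≡ 84977 (mod 113775), where 113775 = lcm(2775, 205).
The solution is unique modulo lcm(185, 75, 205) = 113775.

84977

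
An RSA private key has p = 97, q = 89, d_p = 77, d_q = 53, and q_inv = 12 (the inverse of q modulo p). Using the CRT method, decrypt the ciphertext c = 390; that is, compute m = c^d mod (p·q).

m₁ = c^(d_p) mod p: c ≡ 2 (mod 97), and 2^77 mod 97 = 65.
m₂ = c^(d_q) mod q: c ≡ 34 (mod 89), and 34^53 mod 89 = 34.
h = q_inv·(m₁ − m₂) mod p = 12·(65 − 34) mod 97 = 81.
m = m₂ + h·q = 34 + 81·89 = 7243.

7243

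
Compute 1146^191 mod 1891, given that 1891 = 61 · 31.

Mod 61: 1146 ≡ 48; by Fermat, exponent reduces to 191 mod 60 = 11; 48^11 ≡ 14 (mod 61).
Mod 31: 1146 ≡ 30; by Fermat, exponent reduces to 191 mod 30 = 11; 30^11 ≡ 30 (mod 31).
Combine by CRT: x ≡ 14 (mod 61), x ≡ 30 (mod 31) ⇒ x ≡ 929 (mod 1891).

929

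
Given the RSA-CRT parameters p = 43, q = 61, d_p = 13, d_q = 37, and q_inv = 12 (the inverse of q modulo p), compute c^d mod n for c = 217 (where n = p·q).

2559

m₁ = c^(d_p) mod p: c ≡ 2 (mod 43), and 2^13 mod 43 = 22.
m₂ = c^(d_q) mod q: c ≡ 34 (mod 61), and 34^37 mod 61 = 58.
h = q_inv·(m₁ − m₂) mod p = 12·(22 − 58) mod 43 = 41.
m = m₂ + h·q = 58 + 41·61 = 2559.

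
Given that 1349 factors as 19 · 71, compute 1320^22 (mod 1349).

Mod 19: 1320 ≡ 9; by Fermat, exponent reduces to 22 mod 18 = 4; 9^4 ≡ 6 (mod 19).
Mod 71: 1320 ≡ 42; 42^22 ≡ 3 (mod 71).
Combine by CRT: x ≡ 6 (mod 19), x ≡ 3 (mod 71) ⇒ x ≡ 500 (mod 1349).

500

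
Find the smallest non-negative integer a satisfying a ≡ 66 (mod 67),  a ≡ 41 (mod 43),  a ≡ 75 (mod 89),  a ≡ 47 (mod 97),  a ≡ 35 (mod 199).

4588435570

The moduli are pairwise coprime; N = 67·43·89·97·199 = 4949462927.
N/67 = 73872581; 73872581 ≡ 56 (mod 67); 56·6 ≡ 1, so inverse 6.
N/43 = 115103789; 115103789 ≡ 13 (mod 43); 13·10 ≡ 1, so inverse 10.
N/89 = 55611943; 55611943 ≡ 26 (mod 89); 26·24 ≡ 1, so inverse 24.
N/97 = 51025391; 51025391 ≡ 93 (mod 97); 93·24 ≡ 1, so inverse 24.
N/199 = 24871673; 24871673 ≡ 56 (mod 199); 56·32 ≡ 1, so inverse 32.
a ≡ 66·73872581·6 + 41·115103789·10 + 75·55611943·24 + 47·51025391·24 + 35·24871673·32 = 261960507774.
261960507774 mod 4949462927 = 4588435570.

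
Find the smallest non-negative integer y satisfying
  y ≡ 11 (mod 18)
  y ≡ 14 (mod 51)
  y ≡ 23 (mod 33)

3125

Combine the congruences pairwise.
gcd(18, 51) = 3 and 3 | (14 − 11), so the pair is consistent; merging gives y ≡ 65 (mod 306), where 306 = lcm(18, 51).
gcd(306, 33) = 3 and 3 | (23 − 65), so the pair is consistent; merging gives y ≡ 3125 (mod 3366), where 3366 = lcm(306, 33).
The solution is unique modulo lcm(18, 51, 33) = 3366.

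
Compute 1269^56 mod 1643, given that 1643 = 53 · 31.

Mod 53: 1269 ≡ 50; by Fermat, exponent reduces to 56 mod 52 = 4; 50^4 ≡ 28 (mod 53).
Mod 31: 1269 ≡ 29; by Fermat, exponent reduces to 56 mod 30 = 26; 29^26 ≡ 2 (mod 31).
Combine by CRT: x ≡ 28 (mod 53), x ≡ 2 (mod 31) ⇒ x ≡ 1459 (mod 1643).

1459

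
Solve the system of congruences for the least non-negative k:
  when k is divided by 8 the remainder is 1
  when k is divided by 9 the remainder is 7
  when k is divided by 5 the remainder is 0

Combine the congruences pairwise.
From k ≡ 1 (mod 8) write k = 1 + 8t. Substituting into k ≡ 7 (mod 9) gives 8t ≡ 6 (mod 9), and since 8⁻¹ ≡ 8 (mod 9), t ≡ 3. Hence k ≡ 1 + 8·3 = 25 (mod 72).
From k ≡ 25 (mod 72) write k = 25 + 72t. Substituting into k ≡ 0 (mod 5) gives 72t ≡ 0 (mod 5), and since 2⁻¹ ≡ 3 (mod 5), t ≡ 0. Hence k ≡ 25 + 72·0 = 25 (mod 360).

25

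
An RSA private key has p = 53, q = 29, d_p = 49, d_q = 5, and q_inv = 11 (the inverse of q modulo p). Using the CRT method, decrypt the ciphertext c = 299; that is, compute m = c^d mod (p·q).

701

m₁ = c^(d_p) mod p: c ≡ 34 (mod 53), and 34^49 mod 53 = 12.
m₂ = c^(d_q) mod q: c ≡ 9 (mod 29), and 9^5 mod 29 = 5.
h = q_inv·(m₁ − m₂) mod p = 11·(12 − 5) mod 53 = 24.
m = m₂ + h·q = 5 + 24·29 = 701.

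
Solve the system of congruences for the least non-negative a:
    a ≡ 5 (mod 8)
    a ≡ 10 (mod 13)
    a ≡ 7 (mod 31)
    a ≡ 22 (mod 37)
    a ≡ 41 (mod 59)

The moduli are pairwise coprime; N = 8·13·31·37·59 = 7037992.
N/8 = 879749; 879749 ≡ 5 (mod 8); 5·5 ≡ 1, so inverse 5.
N/13 = 541384; 541384 ≡ 12 (mod 13); 12·12 ≡ 1, so inverse 12.
N/31 = 227032; 227032 ≡ 19 (mod 31); 19·18 ≡ 1, so inverse 18.
N/37 = 190216; 190216 ≡ 36 (mod 37); 36·36 ≡ 1, so inverse 36.
N/59 = 119288; 119288 ≡ 49 (mod 59); 49·53 ≡ 1, so inverse 53.
a ≡ 5·879749·5 + 10·541384·12 + 7·227032·18 + 22·190216·36 + 41·119288·53 = 525429733.
525429733 mod 7037992 = 4618325.

4618325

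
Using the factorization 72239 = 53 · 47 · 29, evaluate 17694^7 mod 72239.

18820

Mod 53: 17694 ≡ 45; 45^7 ≡ 5 (mod 53).
Mod 47: 17694 ≡ 22; 22^7 ≡ 20 (mod 47).
Mod 29: 17694 ≡ 4; 4^7 ≡ 28 (mod 29).
Combine by CRT: x ≡ 5 (mod 53), x ≡ 20 (mod 47), x ≡ 28 (mod 29) ⇒ x ≡ 18820 (mod 72239).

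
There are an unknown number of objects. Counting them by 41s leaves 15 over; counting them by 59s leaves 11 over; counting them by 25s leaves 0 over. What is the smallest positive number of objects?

8625

The moduli are pairwise coprime; M = 41·59·25 = 60475.
M/41 = 1475; 1475 ≡ 40 (mod 41); 40·40 ≡ 1, so inverse 40.
M/59 = 1025; 1025 ≡ 22 (mod 59); 22·51 ≡ 1, so inverse 51.
M/25 = 2419; 2419 ≡ 19 (mod 25); 19·4 ≡ 1, so inverse 4.
N ≡ 15·1475·40 + 11·1025·51 + 0·2419·4 = 1460025.
1460025 mod 60475 = 8625.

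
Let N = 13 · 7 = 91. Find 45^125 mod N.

54

Mod 13: 45 ≡ 6; by Fermat, exponent reduces to 125 mod 12 = 5; 6^5 ≡ 2 (mod 13).
Mod 7: 45 ≡ 3; by Fermat, exponent reduces to 125 mod 6 = 5; 3^5 ≡ 5 (mod 7).
Combine by CRT: x ≡ 2 (mod 13), x ≡ 5 (mod 7) ⇒ x ≡ 54 (mod 91).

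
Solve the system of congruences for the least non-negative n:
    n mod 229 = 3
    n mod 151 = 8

461

From n ≡ 3 (mod 229) write n = 3 + 229t. Substituting into n ≡ 8 (mod 151) gives 229t ≡ 5 (mod 151), and since 78⁻¹ ≡ 91 (mod 151), t ≡ 2. Hence n ≡ 3 + 229·2 = 461 (mod 34579).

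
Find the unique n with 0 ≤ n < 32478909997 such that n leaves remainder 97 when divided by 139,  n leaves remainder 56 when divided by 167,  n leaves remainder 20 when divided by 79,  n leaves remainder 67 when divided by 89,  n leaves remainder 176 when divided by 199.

From n ≡ 97 (mod 139) write n = 97 + 139t. Substituting into n ≡ 56 (mod 167) gives 139t ≡ 126 (mod 167), and since 139⁻¹ ≡ 161 (mod 167), t ≡ 79. Hence n ≡ 97 + 139·79 = 11078 (mod 23213).
From n ≡ 11078 (mod 23213) write n = 11078 + 23213t. Substituting into n ≡ 20 (mod 79) gives 23213t ≡ 2 (mod 79), and since 66⁻¹ ≡ 6 (mod 79), t ≡ 12. Hence n ≡ 11078 + 23213·12 = 289634 (mod 1833827).
From n ≡ 289634 (mod 1833827) write n = 289634 + 1833827t. Substituting into n ≡ 67 (mod 89) gives 1833827t ≡ 39 (mod 89), and since 71⁻¹ ≡ 84 (mod 89), t ≡ 72. Hence n ≡ 289634 + 1833827·72 = 132325178 (mod 163210603).
From n ≡ 132325178 (mod 163210603) write n = 132325178 + 163210603t. Substituting into n ≡ 176 (mod 199) gives 163210603t ≡ 48 (mod 199), and since 156⁻¹ ≡ 37 (mod 199), t ≡ 184. Hence n ≡ 132325178 + 163210603·184 = 30163076130 (mod 32478909997).

30163076130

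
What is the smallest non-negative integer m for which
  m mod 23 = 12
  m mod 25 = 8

Combine the congruences pairwise.
From m ≡ 12 (mod 23) write m = 12 + 23t. Substituting into m ≡ 8 (mod 25) gives 23t ≡ 21 (mod 25), and since 23⁻¹ ≡ 12 (mod 25), t ≡ 2. Hence m ≡ 12 + 23·2 = 58 (mod 575).

58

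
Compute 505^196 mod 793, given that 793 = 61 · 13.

Mod 61: 505 ≡ 17; by Fermat, exponent reduces to 196 mod 60 = 16; 17^16 ≡ 57 (mod 61).
Mod 13: 505 ≡ 11; by Fermat, exponent reduces to 196 mod 12 = 4; 11^4 ≡ 3 (mod 13).
Combine by CRT: x ≡ 57 (mod 61), x ≡ 3 (mod 13) ⇒ x ≡ 484 (mod 793).

484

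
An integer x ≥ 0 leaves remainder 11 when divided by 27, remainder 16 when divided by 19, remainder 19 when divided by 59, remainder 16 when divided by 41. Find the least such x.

The moduli are pairwise coprime; N = 27·19·59·41 = 1240947.
N/27 = 45961; 45961 ≡ 7 (mod 27); 7·4 ≡ 1, so inverse 4.
N/19 = 65313; 65313 ≡ 10 (mod 19); 10·2 ≡ 1, so inverse 2.
N/59 = 21033; 21033 ≡ 29 (mod 59); 29·57 ≡ 1, so inverse 57.
N/41 = 30267; 30267 ≡ 9 (mod 41); 9·32 ≡ 1, so inverse 32.
x ≡ 11·45961·4 + 16·65313·2 + 19·21033·57 + 16·30267·32 = 42387743.
42387743 mod 1240947 = 195545.

195545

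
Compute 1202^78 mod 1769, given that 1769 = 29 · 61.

Mod 29: 1202 ≡ 13; by Fermat, exponent reduces to 78 mod 28 = 22; 13^22 ≡ 16 (mod 29).
Mod 61: 1202 ≡ 43; by Fermat, exponent reduces to 78 mod 60 = 18; 43^18 ≡ 41 (mod 61).
Combine by CRT: x ≡ 16 (mod 29), x ≡ 41 (mod 61) ⇒ x ≡ 712 (mod 1769).

712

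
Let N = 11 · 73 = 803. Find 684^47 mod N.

557

Mod 11: 684 ≡ 2; by Fermat, exponent reduces to 47 mod 10 = 7; 2^7 ≡ 7 (mod 11).
Mod 73: 684 ≡ 27; 27^47 ≡ 46 (mod 73).
Combine by CRT: x ≡ 7 (mod 11), x ≡ 46 (mod 73) ⇒ x ≡ 557 (mod 803).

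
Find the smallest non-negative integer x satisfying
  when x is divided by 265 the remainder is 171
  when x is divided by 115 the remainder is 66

gcd(265, 115) = 5 and 5 | (66 − 171), so the pair is consistent; merging gives x ≡ 5471 (mod 6095), where 6095 = lcm(265, 115).
The solution is unique modulo lcm(265, 115) = 6095.

5471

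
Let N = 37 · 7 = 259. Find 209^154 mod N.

78

Mod 37: 209 ≡ 24; by Fermat, exponent reduces to 154 mod 36 = 10; 24^10 ≡ 4 (mod 37).
Mod 7: 209 ≡ 6; by Fermat, exponent reduces to 154 mod 6 = 4; 6^4 ≡ 1 (mod 7).
Combine by CRT: x ≡ 4 (mod 37), x ≡ 1 (mod 7) ⇒ x ≡ 78 (mod 259).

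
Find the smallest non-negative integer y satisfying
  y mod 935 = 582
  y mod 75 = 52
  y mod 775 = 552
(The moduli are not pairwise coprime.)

226852

Combine the congruences pairwise.
gcd(935, 75) = 5 and 5 | (52 − 582), so the pair is consistent; merging gives y ≡ 2452 (mod 14025), where 14025 = lcm(935, 75).
gcd(14025, 775) = 25 and 25 | (552 − 2452), so the pair is consistent; merging gives y ≡ 226852 (mod 434775), where 434775 = lcm(14025, 775).
The solution is unique modulo lcm(935, 75, 775) = 434775.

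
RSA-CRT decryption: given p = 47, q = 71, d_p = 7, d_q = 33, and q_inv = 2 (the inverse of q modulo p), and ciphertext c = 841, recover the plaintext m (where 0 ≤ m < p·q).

1305

m₁ = c^(d_p) mod p: c ≡ 42 (mod 47), and 42^7 mod 47 = 36.
m₂ = c^(d_q) mod q: c ≡ 60 (mod 71), and 60^33 mod 71 = 27.
h = q_inv·(m₁ − m₂) mod p = 2·(36 − 27) mod 47 = 18.
m = m₂ + h·q = 27 + 18·71 = 1305.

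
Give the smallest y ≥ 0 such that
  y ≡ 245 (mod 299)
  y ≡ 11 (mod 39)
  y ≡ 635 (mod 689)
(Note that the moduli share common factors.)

Combine the congruences pairwise.
gcd(299, 39) = 13 and 13 | (11 − 245), so the pair is consistent; merging gives y ≡ 245 (mod 897), where 897 = lcm(299, 39).
gcd(897, 689) = 13 and 13 | (635 − 245), so the pair is consistent; merging gives y ≡ 31640 (mod 47541), where 47541 = lcm(897, 689).
The solution is unique modulo lcm(299, 39, 689) = 47541.

31640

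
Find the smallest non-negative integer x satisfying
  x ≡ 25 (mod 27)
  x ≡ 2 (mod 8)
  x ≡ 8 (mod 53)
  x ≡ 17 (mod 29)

Combine the congruences pairwise.
From x ≡ 25 (mod 27) write x = 25 + 27t. Substituting into x ≡ 2 (mod 8) gives 27t ≡ 1 (mod 8), and since 3⁻¹ ≡ 3 (mod 8), t ≡ 3. Hence x ≡ 25 + 27·3 = 106 (mod 216).
From x ≡ 106 (mod 216) write x = 106 + 216t. Substituting into x ≡ 8 (mod 53) gives 216t ≡ 8 (mod 53), and since 4⁻¹ ≡ 40 (mod 53), t ≡ 2. Hence x ≡ 106 + 216·2 = 538 (mod 11448).
From x ≡ 538 (mod 11448) write x = 538 + 11448t. Substituting into x ≡ 17 (mod 29) gives 11448t ≡ 1 (mod 29), and since 22⁻¹ ≡ 4 (mod 29), t ≡ 4. Hence x ≡ 538 + 11448·4 = 46330 (mod 331992).

46330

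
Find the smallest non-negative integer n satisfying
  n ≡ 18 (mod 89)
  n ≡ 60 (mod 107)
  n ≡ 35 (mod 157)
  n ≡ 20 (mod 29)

The moduli are pairwise coprime; M = 89·107·157·29 = 43358219.
M/89 = 487171; 487171 ≡ 74 (mod 89); 74·83 ≡ 1, so inverse 83.
M/107 = 405217; 405217 ≡ 8 (mod 107); 8·67 ≡ 1, so inverse 67.
M/157 = 276167; 276167 ≡ 4 (mod 157); 4·118 ≡ 1, so inverse 118.
M/29 = 1495111; 1495111 ≡ 16 (mod 29); 16·20 ≡ 1, so inverse 20.
n ≡ 18·487171·83 + 60·405217·67 + 35·276167·118 + 20·1495111·20 = 4095419924.
4095419924 mod 43358219 = 19747338.

19747338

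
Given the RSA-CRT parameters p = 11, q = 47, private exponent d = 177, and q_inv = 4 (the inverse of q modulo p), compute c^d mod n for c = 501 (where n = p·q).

d_p = d mod (p−1) = 177 mod 10 = 7; d_q = d mod (q−1) = 39.
m₁ = c^(d_p) mod p: c ≡ 6 (mod 11), and 6^7 mod 11 = 8.
m₂ = c^(d_q) mod q: c ≡ 31 (mod 47), and 31^39 mod 47 = 22.
h = q_inv·(m₁ − m₂) mod p = 4·(8 − 22) mod 11 = 10.
m = m₂ + h·q = 22 + 10·47 = 492.

492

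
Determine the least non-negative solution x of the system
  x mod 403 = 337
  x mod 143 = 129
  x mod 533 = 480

34592

gcd(403, 143) = 13 and 13 | (129 − 337), so the pair is consistent; merging gives x ≡ 3561 (mod 4433), where 4433 = lcm(403, 143).
gcd(4433, 533) = 13 and 13 | (480 − 3561), so the pair is consistent; merging gives x ≡ 34592 (mod 181753), where 181753 = lcm(4433, 533).
The solution is unique modulo lcm(403, 143, 533) = 181753.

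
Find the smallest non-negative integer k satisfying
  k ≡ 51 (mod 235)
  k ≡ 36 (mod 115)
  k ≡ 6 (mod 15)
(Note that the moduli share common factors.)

15561

gcd(235, 115) = 5 and 5 | (36 − 51), so the pair is consistent; merging gives k ≡ 4751 (mod 5405), where 5405 = lcm(235, 115).
gcd(5405, 15) = 5 and 5 | (6 − 4751), so the pair is consistent; merging gives k ≡ 15561 (mod 16215), where 16215 = lcm(5405, 15).
The solution is unique modulo lcm(235, 115, 15) = 16215.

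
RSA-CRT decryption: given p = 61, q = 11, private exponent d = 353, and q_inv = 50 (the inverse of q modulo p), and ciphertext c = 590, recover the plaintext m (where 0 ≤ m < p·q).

662

d_p = d mod (p−1) = 353 mod 60 = 53; d_q = d mod (q−1) = 3.
m₁ = c^(d_p) mod p: c ≡ 41 (mod 61), and 41^53 mod 61 = 52.
m₂ = c^(d_q) mod q: c ≡ 7 (mod 11), and 7^3 mod 11 = 2.
h = q_inv·(m₁ − m₂) mod p = 50·(52 − 2) mod 61 = 60.
m = m₂ + h·q = 2 + 60·11 = 662.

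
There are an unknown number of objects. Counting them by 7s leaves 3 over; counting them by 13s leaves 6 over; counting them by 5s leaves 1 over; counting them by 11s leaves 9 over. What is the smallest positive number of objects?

From N ≡ 3 (mod 7) write N = 3 + 7t. Substituting into N ≡ 6 (mod 13) gives 7t ≡ 3 (mod 13), and since 7⁻¹ ≡ 2 (mod 13), t ≡ 6. Hence N ≡ 3 + 7·6 = 45 (mod 91).
From N ≡ 45 (mod 91) write N = 45 + 91t. Substituting into N ≡ 1 (mod 5) gives 91t ≡ 1 (mod 5), and since 1⁻¹ ≡ 1 (mod 5), t ≡ 1. Hence N ≡ 45 + 91·1 = 136 (mod 455).
From N ≡ 136 (mod 455) write N = 136 + 455t. Substituting into N ≡ 9 (mod 11) gives 455t ≡ 5 (mod 11), and since 4⁻¹ ≡ 3 (mod 11), t ≡ 4. Hence N ≡ 136 + 455·4 = 1956 (mod 5005).

1956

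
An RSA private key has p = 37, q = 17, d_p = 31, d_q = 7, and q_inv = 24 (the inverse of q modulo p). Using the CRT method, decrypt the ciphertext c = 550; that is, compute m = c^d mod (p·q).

235

m₁ = c^(d_p) mod p: c ≡ 32 (mod 37), and 32^31 mod 37 = 13.
m₂ = c^(d_q) mod q: c ≡ 6 (mod 17), and 6^7 mod 17 = 14.
h = q_inv·(m₁ − m₂) mod p = 24·(13 − 14) mod 37 = 13.
m = m₂ + h·q = 14 + 13·17 = 235.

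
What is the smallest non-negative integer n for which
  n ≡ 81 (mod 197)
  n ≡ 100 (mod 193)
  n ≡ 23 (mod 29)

542816

The moduli are pairwise coprime; M = 197·193·29 = 1102609.
M/197 = 5597; 5597 ≡ 81 (mod 197); 81·90 ≡ 1, so inverse 90.
M/193 = 5713; 5713 ≡ 116 (mod 193); 116·5 ≡ 1, so inverse 5.
M/29 = 38021; 38021 ≡ 2 (mod 29); 2·15 ≡ 1, so inverse 15.
n ≡ 81·5597·90 + 100·5713·5 + 23·38021·15 = 56775875.
56775875 mod 1102609 = 542816.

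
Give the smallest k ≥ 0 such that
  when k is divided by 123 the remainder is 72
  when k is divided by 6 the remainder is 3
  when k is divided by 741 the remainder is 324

gcd(123, 6) = 3 and 3 | (3 − 72), so the pair is consistent; merging gives k ≡ 195 (mod 246), where 246 = lcm(123, 6).
gcd(246, 741) = 3 and 3 | (324 − 195), so the pair is consistent; merging gives k ≡ 29223 (mod 60762), where 60762 = lcm(246, 741).
The solution is unique modulo lcm(123, 6, 741) = 60762.

29223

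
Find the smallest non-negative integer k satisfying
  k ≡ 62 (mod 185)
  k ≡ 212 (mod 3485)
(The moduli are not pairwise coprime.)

gcd(185, 3485) = 5 and 5 | (212 − 62), so the pair is consistent; merging gives k ≡ 17637 (mod 128945), where 128945 = lcm(185, 3485).
The solution is unique modulo lcm(185, 3485) = 128945.

17637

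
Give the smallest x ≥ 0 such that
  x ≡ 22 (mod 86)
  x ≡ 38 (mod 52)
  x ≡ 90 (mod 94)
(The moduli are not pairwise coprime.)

53858

gcd(86, 52) = 2 and 2 | (38 − 22), so the pair is consistent; merging gives x ≡ 194 (mod 2236), where 2236 = lcm(86, 52).
gcd(2236, 94) = 2 and 2 | (90 − 194), so the pair is consistent; merging gives x ≡ 53858 (mod 105092), where 105092 = lcm(2236, 94).
The solution is unique modulo lcm(86, 52, 94) = 105092.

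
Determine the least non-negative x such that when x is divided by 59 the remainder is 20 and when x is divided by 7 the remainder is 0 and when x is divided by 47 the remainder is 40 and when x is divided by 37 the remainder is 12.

The moduli are pairwise coprime; N = 59·7·47·37 = 718207.
N/59 = 12173; 12173 ≡ 19 (mod 59); 19·28 ≡ 1, so inverse 28.
N/7 = 102601; 102601 ≡ 2 (mod 7); 2·4 ≡ 1, so inverse 4.
N/47 = 15281; 15281 ≡ 6 (mod 47); 6·8 ≡ 1, so inverse 8.
N/37 = 19411; 19411 ≡ 23 (mod 37); 23·29 ≡ 1, so inverse 29.
x ≡ 20·12173·28 + 0·102601·4 + 40·15281·8 + 12·19411·29 = 18461828.
18461828 mod 718207 = 506653.

506653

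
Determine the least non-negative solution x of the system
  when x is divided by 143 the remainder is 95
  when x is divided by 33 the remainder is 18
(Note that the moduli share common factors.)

381

gcd(143, 33) = 11 and 11 | (18 − 95), so the pair is consistent; merging gives x ≡ 381 (mod 429), where 429 = lcm(143, 33).
The solution is unique modulo lcm(143, 33) = 429.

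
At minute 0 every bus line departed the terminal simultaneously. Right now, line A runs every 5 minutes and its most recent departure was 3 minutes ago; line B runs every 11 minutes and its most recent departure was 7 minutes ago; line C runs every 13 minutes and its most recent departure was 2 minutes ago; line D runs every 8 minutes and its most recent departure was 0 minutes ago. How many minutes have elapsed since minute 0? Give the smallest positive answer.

4968

The moduli are pairwise coprime; N = 5·11·13·8 = 5720.
N/5 = 1144; 1144 ≡ 4 (mod 5); 4·4 ≡ 1, so inverse 4.
N/11 = 520; 520 ≡ 3 (mod 11); 3·4 ≡ 1, so inverse 4.
N/13 = 440; 440 ≡ 11 (mod 13); 11·6 ≡ 1, so inverse 6.
N/8 = 715; 715 ≡ 3 (mod 8); 3·3 ≡ 1, so inverse 3.
t ≡ 3·1144·4 + 7·520·4 + 2·440·6 + 0·715·3 = 33568.
33568 mod 5720 = 4968.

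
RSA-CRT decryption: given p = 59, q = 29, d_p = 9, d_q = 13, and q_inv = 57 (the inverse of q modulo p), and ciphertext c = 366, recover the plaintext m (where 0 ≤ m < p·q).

m₁ = c^(d_p) mod p: c ≡ 12 (mod 59), and 12^9 mod 59 = 16.
m₂ = c^(d_q) mod q: c ≡ 18 (mod 29), and 18^13 mod 29 = 8.
h = q_inv·(m₁ − m₂) mod p = 57·(16 − 8) mod 59 = 43.
m = m₂ + h·q = 8 + 43·29 = 1255.

1255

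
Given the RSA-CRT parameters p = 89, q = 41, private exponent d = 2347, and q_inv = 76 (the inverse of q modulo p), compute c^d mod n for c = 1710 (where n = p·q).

145

d_p = d mod (p−1) = 2347 mod 88 = 59; d_q = d mod (q−1) = 27.
m₁ = c^(d_p) mod p: c ≡ 19 (mod 89), and 19^59 mod 89 = 56.
m₂ = c^(d_q) mod q: c ≡ 29 (mod 41), and 29^27 mod 41 = 22.
h = q_inv·(m₁ − m₂) mod p = 76·(56 − 22) mod 89 = 3.
m = m₂ + h·q = 22 + 3·41 = 145.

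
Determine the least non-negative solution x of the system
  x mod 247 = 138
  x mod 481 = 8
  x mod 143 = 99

68310

gcd(247, 481) = 13 and 13 | (8 − 138), so the pair is consistent; merging gives x ≡ 4337 (mod 9139), where 9139 = lcm(247, 481).
gcd(9139, 143) = 13 and 13 | (99 − 4337), so the pair is consistent; merging gives x ≡ 68310 (mod 100529), where 100529 = lcm(9139, 143).
The solution is unique modulo lcm(247, 481, 143) = 100529.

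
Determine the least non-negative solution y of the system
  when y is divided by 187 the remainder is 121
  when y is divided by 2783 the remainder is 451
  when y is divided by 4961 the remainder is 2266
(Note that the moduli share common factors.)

Combine the congruences pairwise.
gcd(187, 2783) = 11 and 11 | (451 − 121), so the pair is consistent; merging gives y ≡ 42196 (mod 47311), where 47311 = lcm(187, 2783).
gcd(47311, 4961) = 121 and 121 | (2266 − 42196), so the pair is consistent; merging gives y ≡ 1272282 (mod 1939751), where 1939751 = lcm(47311, 4961).
The solution is unique modulo lcm(187, 2783, 4961) = 1939751.

1272282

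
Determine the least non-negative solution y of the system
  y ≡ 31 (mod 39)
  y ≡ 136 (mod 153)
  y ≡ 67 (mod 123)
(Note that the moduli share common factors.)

39304

Combine the congruences pairwise.
gcd(39, 153) = 3 and 3 | (136 − 31), so the pair is consistent; merging gives y ≡ 1513 (mod 1989), where 1989 = lcm(39, 153).
gcd(1989, 123) = 3 and 3 | (67 − 1513), so the pair is consistent; merging gives y ≡ 39304 (mod 81549), where 81549 = lcm(1989, 123).
The solution is unique modulo lcm(39, 153, 123) = 81549.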